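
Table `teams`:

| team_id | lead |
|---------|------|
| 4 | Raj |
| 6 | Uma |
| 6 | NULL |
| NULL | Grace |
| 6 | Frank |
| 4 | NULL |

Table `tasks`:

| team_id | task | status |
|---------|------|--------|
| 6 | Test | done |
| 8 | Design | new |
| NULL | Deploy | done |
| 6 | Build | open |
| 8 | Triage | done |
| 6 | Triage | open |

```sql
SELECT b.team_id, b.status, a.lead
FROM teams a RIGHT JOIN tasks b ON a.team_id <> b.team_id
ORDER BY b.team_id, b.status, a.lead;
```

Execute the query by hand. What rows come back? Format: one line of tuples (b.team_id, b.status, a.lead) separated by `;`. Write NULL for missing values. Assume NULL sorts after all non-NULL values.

RIGHT JOIN keeps every row from `tasks`; unmatched rows get NULL for `teams`'s columns.
Matching on a.team_id <> b.team_id. A NULL in a compared column never satisfies the condition.
- a[0] team_id=4 → 5 match(es) in b → 5 row(s).
- a[1] team_id=6 → 2 match(es) in b → 2 row(s).
- a[2] team_id=6 → 2 match(es) in b → 2 row(s).
- a[3] team_id=NULL → no match.
- a[4] team_id=6 → 2 match(es) in b → 2 row(s).
- a[5] team_id=4 → 5 match(es) in b → 5 row(s).
- 1 b row(s) had no a match → kept, a columns NULL.

(6, done, Raj); (6, done, NULL); (6, open, Raj); (6, open, Raj); (6, open, NULL); (6, open, NULL); (8, done, Frank); (8, done, Raj); (8, done, Uma); (8, done, NULL); (8, done, NULL); (8, new, Frank); (8, new, Raj); (8, new, Uma); (8, new, NULL); (8, new, NULL); (NULL, done, NULL)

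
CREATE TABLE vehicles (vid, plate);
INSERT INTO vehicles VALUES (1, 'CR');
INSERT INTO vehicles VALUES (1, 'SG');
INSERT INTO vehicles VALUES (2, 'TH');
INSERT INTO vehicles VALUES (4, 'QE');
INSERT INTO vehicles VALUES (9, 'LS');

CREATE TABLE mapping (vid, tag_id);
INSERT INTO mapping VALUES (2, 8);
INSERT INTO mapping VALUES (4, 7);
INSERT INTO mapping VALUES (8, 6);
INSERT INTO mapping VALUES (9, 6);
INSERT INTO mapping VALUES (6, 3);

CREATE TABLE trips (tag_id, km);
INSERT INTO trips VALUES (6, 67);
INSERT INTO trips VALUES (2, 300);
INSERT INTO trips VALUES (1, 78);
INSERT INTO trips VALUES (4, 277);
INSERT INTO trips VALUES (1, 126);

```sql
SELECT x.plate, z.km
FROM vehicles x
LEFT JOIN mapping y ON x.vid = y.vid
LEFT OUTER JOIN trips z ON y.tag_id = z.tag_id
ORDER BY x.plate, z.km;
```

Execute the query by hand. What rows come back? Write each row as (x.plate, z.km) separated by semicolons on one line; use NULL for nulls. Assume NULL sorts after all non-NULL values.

Joins associate left-to-right: vehicles LEFT JOIN mapping on vid gives 5 intermediate row(s).
Then LEFT JOIN `trips z` on tag_id: each of those 5 rows is kept; rows whose y.tag_id has no match in z get NULL for z's columns.

(CR, NULL); (LS, 67); (QE, NULL); (SG, NULL); (TH, NULL)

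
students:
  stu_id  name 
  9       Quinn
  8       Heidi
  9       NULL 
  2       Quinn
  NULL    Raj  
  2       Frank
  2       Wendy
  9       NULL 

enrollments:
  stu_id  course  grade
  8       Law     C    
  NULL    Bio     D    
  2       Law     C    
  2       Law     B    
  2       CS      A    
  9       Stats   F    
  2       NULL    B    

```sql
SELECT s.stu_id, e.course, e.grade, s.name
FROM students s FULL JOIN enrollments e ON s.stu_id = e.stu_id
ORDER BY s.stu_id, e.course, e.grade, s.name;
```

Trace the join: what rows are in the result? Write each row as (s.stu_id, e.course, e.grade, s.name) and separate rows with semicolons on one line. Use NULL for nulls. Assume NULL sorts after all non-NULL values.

(2, CS, A, Frank); (2, CS, A, Quinn); (2, CS, A, Wendy); (2, Law, B, Frank); (2, Law, B, Quinn); (2, Law, B, Wendy); (2, Law, C, Frank); (2, Law, C, Quinn); (2, Law, C, Wendy); (2, NULL, B, Frank); (2, NULL, B, Quinn); (2, NULL, B, Wendy); (8, Law, C, Heidi); (9, Stats, F, Quinn); (9, Stats, F, NULL); (9, Stats, F, NULL); (NULL, Bio, D, NULL); (NULL, NULL, NULL, Raj)

FULL OUTER JOIN keeps every row from both sides; unmatched rows get NULL for the other side's columns.
Matching on s.stu_id = e.stu_id. A NULL in a compared column never satisfies the condition.
- s (stu_id=9) pairs with 1 row(s) of e.
- s (stu_id=8) pairs with 1 row(s) of e.
- s (stu_id=9) pairs with 1 row(s) of e.
- s (stu_id=2) pairs with 4 row(s) of e.
- s (stu_id=NULL) has no partner → padded with NULL.
- s (stu_id=2) pairs with 4 row(s) of e.
- s (stu_id=2) pairs with 4 row(s) of e.
- s (stu_id=9) pairs with 1 row(s) of e.
- plus 1 unmatched e row(s), each kept with NULL s columns.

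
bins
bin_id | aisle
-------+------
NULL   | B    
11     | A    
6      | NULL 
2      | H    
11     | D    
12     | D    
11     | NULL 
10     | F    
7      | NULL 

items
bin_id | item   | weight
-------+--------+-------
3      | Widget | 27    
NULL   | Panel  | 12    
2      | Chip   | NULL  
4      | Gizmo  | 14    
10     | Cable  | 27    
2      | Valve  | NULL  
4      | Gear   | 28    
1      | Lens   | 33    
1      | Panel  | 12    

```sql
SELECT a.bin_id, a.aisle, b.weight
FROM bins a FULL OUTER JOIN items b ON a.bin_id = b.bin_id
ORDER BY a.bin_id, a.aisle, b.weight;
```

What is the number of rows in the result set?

FULL OUTER JOIN keeps every row from both sides; unmatched rows get NULL for the other side's columns.
Matching on a.bin_id = b.bin_id. A NULL in a compared column never satisfies the condition.
- a[0] bin_id=NULL → no match; kept with NULLs on the b side.
- a[1] bin_id=11 → no match; kept with NULLs on the b side.
- a[2] bin_id=6 → no match; kept with NULLs on the b side.
- a[3] bin_id=2 → 2 match(es) in b → 2 row(s).
- a[4] bin_id=11 → no match; kept with NULLs on the b side.
- a[5] bin_id=12 → no match; kept with NULLs on the b side.
- a[6] bin_id=11 → no match; kept with NULLs on the b side.
- a[7] bin_id=10 → 1 match(es) in b → 1 row(s).
- a[8] bin_id=7 → no match; kept with NULLs on the b side.
- plus 6 unmatched b row(s), each kept with NULL a columns.
Total: 3 matched + 13 padded = 16 rows.

16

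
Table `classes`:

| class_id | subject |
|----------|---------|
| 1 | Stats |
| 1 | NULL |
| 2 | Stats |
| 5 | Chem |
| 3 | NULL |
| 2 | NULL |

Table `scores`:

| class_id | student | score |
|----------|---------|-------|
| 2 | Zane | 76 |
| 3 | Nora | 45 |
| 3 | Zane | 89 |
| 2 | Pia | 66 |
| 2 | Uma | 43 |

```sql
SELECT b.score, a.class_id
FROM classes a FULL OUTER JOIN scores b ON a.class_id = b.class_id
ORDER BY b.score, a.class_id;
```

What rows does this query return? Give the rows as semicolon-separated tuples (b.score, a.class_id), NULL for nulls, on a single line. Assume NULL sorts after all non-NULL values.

FULL OUTER JOIN keeps every row from both sides; unmatched rows get NULL for the other side's columns.
Matching on a.class_id = b.class_id.
- a row (class_id=1): no match → kept, b columns NULL.
- a row (class_id=1): no match → kept, b columns NULL.
- a row (class_id=2): matches 3 b row(s) → 3 output row(s).
- a row (class_id=5): no match → kept, b columns NULL.
- a row (class_id=3): matches 2 b row(s) → 2 output row(s).
- a row (class_id=2): matches 3 b row(s) → 3 output row(s).

(43, 2); (43, 2); (45, 3); (66, 2); (66, 2); (76, 2); (76, 2); (89, 3); (NULL, 1); (NULL, 1); (NULL, 5)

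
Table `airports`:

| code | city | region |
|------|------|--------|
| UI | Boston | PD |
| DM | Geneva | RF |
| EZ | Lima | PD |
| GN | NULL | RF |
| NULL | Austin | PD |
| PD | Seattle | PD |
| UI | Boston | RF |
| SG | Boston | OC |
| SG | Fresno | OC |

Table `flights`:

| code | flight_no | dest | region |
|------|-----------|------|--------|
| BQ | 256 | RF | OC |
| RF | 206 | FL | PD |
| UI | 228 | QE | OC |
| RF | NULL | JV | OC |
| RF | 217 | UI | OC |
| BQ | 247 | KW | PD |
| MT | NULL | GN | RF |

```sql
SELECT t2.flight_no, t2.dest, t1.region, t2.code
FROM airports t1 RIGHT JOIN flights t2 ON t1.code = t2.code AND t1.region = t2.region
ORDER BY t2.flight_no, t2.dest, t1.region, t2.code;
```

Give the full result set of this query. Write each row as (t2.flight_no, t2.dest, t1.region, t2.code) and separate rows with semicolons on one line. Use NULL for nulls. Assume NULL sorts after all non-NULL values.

RIGHT JOIN keeps every row from `flights`; unmatched rows get NULL for `airports`'s columns.
Matching on t1.code = t2.code AND t1.region = t2.region. A NULL in a compared column never satisfies the condition.
- t1 row (code=UI, region=PD): no match.
- t1 row (code=DM, region=RF): no match.
- t1 row (code=EZ, region=PD): no match.
- t1 row (code=GN, region=RF): no match.
- t1 row (code=NULL, region=PD): no match.
- t1 row (code=PD, region=PD): no match.
- t1 row (code=UI, region=RF): no match.
- t1 row (code=SG, region=OC): no match.
- t1 row (code=SG, region=OC): no match.
- plus 7 unmatched t2 row(s), each kept with NULL t1 columns.
After projecting and ordering:
t2.flight_no | t2.dest | t1.region | t2.code
206 | FL | NULL | RF
217 | UI | NULL | RF
228 | QE | NULL | UI
247 | KW | NULL | BQ
256 | RF | NULL | BQ
NULL | GN | NULL | MT
NULL | JV | NULL | RF

(206, FL, NULL, RF); (217, UI, NULL, RF); (228, QE, NULL, UI); (247, KW, NULL, BQ); (256, RF, NULL, BQ); (NULL, GN, NULL, MT); (NULL, JV, NULL, RF)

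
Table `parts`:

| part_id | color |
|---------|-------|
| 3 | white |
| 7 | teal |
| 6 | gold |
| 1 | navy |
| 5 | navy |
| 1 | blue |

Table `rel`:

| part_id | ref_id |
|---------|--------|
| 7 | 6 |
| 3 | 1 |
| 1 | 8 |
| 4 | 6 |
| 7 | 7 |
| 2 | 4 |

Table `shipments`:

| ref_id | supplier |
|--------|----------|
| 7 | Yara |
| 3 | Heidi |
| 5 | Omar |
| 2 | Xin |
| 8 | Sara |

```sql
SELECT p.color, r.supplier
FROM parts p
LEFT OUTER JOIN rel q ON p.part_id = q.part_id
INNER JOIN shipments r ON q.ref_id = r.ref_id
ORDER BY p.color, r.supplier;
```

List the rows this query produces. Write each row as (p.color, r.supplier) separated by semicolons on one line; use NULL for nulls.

Joins associate left-to-right: parts LEFT JOIN rel on part_id gives 7 intermediate row(s).
Then INNER JOIN `shipments r` on ref_id: keep only rows whose q.ref_id appears in r.

(blue, Sara); (navy, Sara); (teal, Yara)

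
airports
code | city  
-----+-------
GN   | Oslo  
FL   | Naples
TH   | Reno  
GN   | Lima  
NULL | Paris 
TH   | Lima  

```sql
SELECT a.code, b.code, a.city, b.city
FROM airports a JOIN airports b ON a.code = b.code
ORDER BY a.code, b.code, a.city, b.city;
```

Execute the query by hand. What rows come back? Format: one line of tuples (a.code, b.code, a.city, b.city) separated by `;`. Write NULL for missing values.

INNER JOIN keeps only pairs where the ON condition holds.
Matching on a.code = b.code. A NULL in a compared column never satisfies the condition.
- a[0] code=GN → 2 match(es) in b → 2 row(s).
- a[1] code=FL → 1 match(es) in b → 1 row(s).
- a[2] code=TH → 2 match(es) in b → 2 row(s).
- a[3] code=GN → 2 match(es) in b → 2 row(s).
- a[4] code=NULL → no match; dropped.
- a[5] code=TH → 2 match(es) in b → 2 row(s).
After projecting and ordering:
a.code | b.code | a.city | b.city
FL | FL | Naples | Naples
GN | GN | Lima | Lima
GN | GN | Lima | Oslo
GN | GN | Oslo | Lima
GN | GN | Oslo | Oslo
TH | TH | Lima | Lima
TH | TH | Lima | Reno
TH | TH | Reno | Lima
TH | TH | Reno | Reno

(FL, FL, Naples, Naples); (GN, GN, Lima, Lima); (GN, GN, Lima, Oslo); (GN, GN, Oslo, Lima); (GN, GN, Oslo, Oslo); (TH, TH, Lima, Lima); (TH, TH, Lima, Reno); (TH, TH, Reno, Lima); (TH, TH, Reno, Reno)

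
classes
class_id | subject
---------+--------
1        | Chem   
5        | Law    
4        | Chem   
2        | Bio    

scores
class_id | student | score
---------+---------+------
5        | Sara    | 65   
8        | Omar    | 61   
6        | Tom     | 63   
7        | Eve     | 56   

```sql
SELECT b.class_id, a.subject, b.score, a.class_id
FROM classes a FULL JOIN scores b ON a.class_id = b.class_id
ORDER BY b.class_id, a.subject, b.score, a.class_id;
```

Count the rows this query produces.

FULL OUTER JOIN keeps every row from both sides; unmatched rows get NULL for the other side's columns.
Matching on a.class_id = b.class_id.
Matched pairs: 1; unmatched a rows kept: 3; unmatched b rows kept: 3.
Total: 1 matched + 6 padded = 7 rows.

7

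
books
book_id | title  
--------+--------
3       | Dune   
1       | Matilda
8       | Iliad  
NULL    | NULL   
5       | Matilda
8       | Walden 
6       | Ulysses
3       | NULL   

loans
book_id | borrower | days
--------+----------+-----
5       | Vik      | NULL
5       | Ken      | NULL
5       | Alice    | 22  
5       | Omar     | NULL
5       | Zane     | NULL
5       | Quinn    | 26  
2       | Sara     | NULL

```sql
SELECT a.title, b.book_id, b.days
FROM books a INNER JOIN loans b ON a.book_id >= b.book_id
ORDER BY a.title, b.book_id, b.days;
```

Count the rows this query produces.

30

INNER JOIN keeps only pairs where the ON condition holds.
Matching on a.book_id >= b.book_id. A NULL in a compared column never satisfies the condition.
- book_id=3: 1 matching b row(s), so 1 row(s) emitted.
- book_id=1: no matching b row, dropped.
- book_id=8: 7 matching b row(s), so 7 row(s) emitted.
- book_id=NULL: no matching b row, dropped.
- book_id=5: 7 matching b row(s), so 7 row(s) emitted.
- book_id=8: 7 matching b row(s), so 7 row(s) emitted.
- book_id=6: 7 matching b row(s), so 7 row(s) emitted.
- book_id=3: 1 matching b row(s), so 1 row(s) emitted.
Total: 30 rows.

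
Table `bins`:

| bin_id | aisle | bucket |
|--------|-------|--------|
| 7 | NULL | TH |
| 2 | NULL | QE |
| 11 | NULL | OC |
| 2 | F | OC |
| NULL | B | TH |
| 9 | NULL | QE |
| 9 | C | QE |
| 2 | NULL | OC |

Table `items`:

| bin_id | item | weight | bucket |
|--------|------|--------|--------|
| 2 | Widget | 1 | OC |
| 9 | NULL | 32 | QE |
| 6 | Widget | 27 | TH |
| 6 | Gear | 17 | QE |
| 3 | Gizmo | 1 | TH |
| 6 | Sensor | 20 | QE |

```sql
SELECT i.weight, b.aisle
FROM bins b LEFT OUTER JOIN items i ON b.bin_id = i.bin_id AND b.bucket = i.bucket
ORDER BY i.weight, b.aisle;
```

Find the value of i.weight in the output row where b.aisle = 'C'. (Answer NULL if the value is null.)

LEFT JOIN keeps every row from `bins`; unmatched rows get NULL for `items`'s columns.
Matching on b.bin_id = i.bin_id AND b.bucket = i.bucket. A NULL in a compared column never satisfies the condition.
- bin_id=7, bucket=TH: no i row matches, row kept with i columns NULL.
- bin_id=2, bucket=QE: no i row matches, row kept with i columns NULL.
- bin_id=11, bucket=OC: no i row matches, row kept with i columns NULL.
- bin_id=2, bucket=OC: 1 matching i row(s), so 1 row(s) emitted.
- bin_id=NULL, bucket=TH: no i row matches, row kept with i columns NULL.
- bin_id=9, bucket=QE: 1 matching i row(s), so 1 row(s) emitted.
- bin_id=9, bucket=QE: 1 matching i row(s), so 1 row(s) emitted.
- bin_id=2, bucket=OC: 1 matching i row(s), so 1 row(s) emitted.

32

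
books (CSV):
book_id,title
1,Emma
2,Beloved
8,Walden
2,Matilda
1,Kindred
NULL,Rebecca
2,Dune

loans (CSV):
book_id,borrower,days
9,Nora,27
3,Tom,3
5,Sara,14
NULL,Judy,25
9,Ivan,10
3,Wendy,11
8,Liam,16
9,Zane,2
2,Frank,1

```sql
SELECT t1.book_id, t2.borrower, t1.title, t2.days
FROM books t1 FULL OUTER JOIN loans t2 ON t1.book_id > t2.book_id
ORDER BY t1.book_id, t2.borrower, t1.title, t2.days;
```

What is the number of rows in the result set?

15

FULL OUTER JOIN keeps every row from both sides; unmatched rows get NULL for the other side's columns.
Matching on t1.book_id > t2.book_id. A NULL in a compared column never satisfies the condition.
Matched pairs: 4; unmatched t1 rows kept: 6; unmatched t2 rows kept: 5.
Total: 4 matched + 11 padded = 15 rows.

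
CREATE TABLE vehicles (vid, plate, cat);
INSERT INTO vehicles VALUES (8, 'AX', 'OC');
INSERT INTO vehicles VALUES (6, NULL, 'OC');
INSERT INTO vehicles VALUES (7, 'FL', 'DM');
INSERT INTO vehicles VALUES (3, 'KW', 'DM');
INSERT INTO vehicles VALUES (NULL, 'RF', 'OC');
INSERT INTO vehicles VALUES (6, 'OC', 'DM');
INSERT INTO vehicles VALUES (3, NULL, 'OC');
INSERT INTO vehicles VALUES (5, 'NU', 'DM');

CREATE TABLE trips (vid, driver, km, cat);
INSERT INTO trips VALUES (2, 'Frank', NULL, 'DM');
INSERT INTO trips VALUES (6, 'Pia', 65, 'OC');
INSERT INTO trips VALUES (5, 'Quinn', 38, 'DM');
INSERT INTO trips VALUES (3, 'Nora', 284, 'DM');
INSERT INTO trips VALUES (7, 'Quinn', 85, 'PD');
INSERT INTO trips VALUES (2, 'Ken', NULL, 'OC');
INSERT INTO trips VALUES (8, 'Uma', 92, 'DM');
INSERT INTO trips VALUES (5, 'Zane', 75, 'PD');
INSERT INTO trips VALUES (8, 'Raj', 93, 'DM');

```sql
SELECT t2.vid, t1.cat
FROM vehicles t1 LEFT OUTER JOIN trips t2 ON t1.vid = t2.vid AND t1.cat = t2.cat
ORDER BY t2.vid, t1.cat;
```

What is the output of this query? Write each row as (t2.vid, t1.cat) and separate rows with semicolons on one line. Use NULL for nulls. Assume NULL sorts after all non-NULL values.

LEFT JOIN keeps every row from `vehicles`; unmatched rows get NULL for `trips`'s columns.
Matching on t1.vid = t2.vid AND t1.cat = t2.cat. A NULL in a compared column never satisfies the condition.
- t1[0] vid=8, cat=OC → no match; kept with NULLs on the t2 side.
- t1[1] vid=6, cat=OC → 1 match(es) in t2 → 1 row(s).
- t1[2] vid=7, cat=DM → no match; kept with NULLs on the t2 side.
- t1[3] vid=3, cat=DM → 1 match(es) in t2 → 1 row(s).
- t1[4] vid=NULL, cat=OC → no match; kept with NULLs on the t2 side.
- t1[5] vid=6, cat=DM → no match; kept with NULLs on the t2 side.
- t1[6] vid=3, cat=OC → no match; kept with NULLs on the t2 side.
- t1[7] vid=5, cat=DM → 1 match(es) in t2 → 1 row(s).
After projecting and ordering:
t2.vid | t1.cat
3 | DM
5 | DM
6 | OC
NULL | DM
NULL | DM
NULL | OC
NULL | OC
NULL | OC

(3, DM); (5, DM); (6, OC); (NULL, DM); (NULL, DM); (NULL, OC); (NULL, OC); (NULL, OC)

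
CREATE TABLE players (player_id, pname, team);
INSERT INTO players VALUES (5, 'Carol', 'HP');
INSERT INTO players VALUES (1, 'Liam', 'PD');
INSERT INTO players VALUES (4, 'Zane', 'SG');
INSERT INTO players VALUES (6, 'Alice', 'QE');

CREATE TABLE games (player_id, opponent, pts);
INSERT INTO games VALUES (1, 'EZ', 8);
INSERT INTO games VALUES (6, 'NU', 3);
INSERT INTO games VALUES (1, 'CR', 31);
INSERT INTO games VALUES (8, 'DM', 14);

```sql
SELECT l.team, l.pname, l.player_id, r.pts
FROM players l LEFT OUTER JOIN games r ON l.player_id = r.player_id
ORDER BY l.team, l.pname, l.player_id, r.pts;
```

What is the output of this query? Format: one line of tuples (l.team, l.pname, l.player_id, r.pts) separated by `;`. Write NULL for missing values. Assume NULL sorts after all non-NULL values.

(HP, Carol, 5, NULL); (PD, Liam, 1, 8); (PD, Liam, 1, 31); (QE, Alice, 6, 3); (SG, Zane, 4, NULL)

LEFT JOIN keeps every row from `players`; unmatched rows get NULL for `games`'s columns.
Matching on l.player_id = r.player_id.
- l[0] player_id=5 → no match; kept with NULLs on the r side.
- l[1] player_id=1 → 2 match(es) in r → 2 row(s).
- l[2] player_id=4 → no match; kept with NULLs on the r side.
- l[3] player_id=6 → 1 match(es) in r → 1 row(s).
After projecting and ordering:
l.team | l.pname | l.player_id | r.pts
HP | Carol | 5 | NULL
PD | Liam | 1 | 8
PD | Liam | 1 | 31
QE | Alice | 6 | 3
SG | Zane | 4 | NULL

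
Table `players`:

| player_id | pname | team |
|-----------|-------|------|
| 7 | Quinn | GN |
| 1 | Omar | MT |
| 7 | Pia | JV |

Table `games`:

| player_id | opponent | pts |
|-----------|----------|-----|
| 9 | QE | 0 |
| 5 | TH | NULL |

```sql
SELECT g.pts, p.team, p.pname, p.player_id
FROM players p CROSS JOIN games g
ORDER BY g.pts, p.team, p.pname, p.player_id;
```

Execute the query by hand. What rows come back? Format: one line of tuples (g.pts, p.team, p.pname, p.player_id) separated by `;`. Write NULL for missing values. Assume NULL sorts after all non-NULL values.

CROSS JOIN pairs every row of `players` with every row of `games`: 3 × 2 = 6 rows.
After projecting and ordering:
g.pts | p.team | p.pname | p.player_id
0 | GN | Quinn | 7
0 | JV | Pia | 7
0 | MT | Omar | 1
NULL | GN | Quinn | 7
NULL | JV | Pia | 7
NULL | MT | Omar | 1

(0, GN, Quinn, 7); (0, JV, Pia, 7); (0, MT, Omar, 1); (NULL, GN, Quinn, 7); (NULL, JV, Pia, 7); (NULL, MT, Omar, 1)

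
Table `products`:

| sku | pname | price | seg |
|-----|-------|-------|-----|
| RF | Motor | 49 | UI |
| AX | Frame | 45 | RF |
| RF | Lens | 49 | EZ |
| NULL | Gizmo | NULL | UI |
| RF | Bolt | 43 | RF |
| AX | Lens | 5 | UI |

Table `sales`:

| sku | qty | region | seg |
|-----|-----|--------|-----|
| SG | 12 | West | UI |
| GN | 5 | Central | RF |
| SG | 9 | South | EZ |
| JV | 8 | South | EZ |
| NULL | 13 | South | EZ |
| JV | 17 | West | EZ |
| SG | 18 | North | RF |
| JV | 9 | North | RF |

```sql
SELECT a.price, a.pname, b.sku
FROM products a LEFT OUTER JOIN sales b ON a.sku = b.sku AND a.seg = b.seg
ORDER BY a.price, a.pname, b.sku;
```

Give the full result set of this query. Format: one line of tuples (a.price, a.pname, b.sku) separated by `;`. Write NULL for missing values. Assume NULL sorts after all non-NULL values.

(5, Lens, NULL); (43, Bolt, NULL); (45, Frame, NULL); (49, Lens, NULL); (49, Motor, NULL); (NULL, Gizmo, NULL)

LEFT JOIN keeps every row from `products`; unmatched rows get NULL for `sales`'s columns.
Matching on a.sku = b.sku AND a.seg = b.seg. A NULL in a compared column never satisfies the condition.
- sku=RF, seg=UI: no b row matches, row kept with b columns NULL.
- sku=AX, seg=RF: no b row matches, row kept with b columns NULL.
- sku=RF, seg=EZ: no b row matches, row kept with b columns NULL.
- sku=NULL, seg=UI: no b row matches, row kept with b columns NULL.
- sku=RF, seg=RF: no b row matches, row kept with b columns NULL.
- sku=AX, seg=UI: no b row matches, row kept with b columns NULL.
After projecting and ordering:
a.price | a.pname | b.sku
5 | Lens | NULL
43 | Bolt | NULL
45 | Frame | NULL
49 | Lens | NULL
49 | Motor | NULL
NULL | Gizmo | NULL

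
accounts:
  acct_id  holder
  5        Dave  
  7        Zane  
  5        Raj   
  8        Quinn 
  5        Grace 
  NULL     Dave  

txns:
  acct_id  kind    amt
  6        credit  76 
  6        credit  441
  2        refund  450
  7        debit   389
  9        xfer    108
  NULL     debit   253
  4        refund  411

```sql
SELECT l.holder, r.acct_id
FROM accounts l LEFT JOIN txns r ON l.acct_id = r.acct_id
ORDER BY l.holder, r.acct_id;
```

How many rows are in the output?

6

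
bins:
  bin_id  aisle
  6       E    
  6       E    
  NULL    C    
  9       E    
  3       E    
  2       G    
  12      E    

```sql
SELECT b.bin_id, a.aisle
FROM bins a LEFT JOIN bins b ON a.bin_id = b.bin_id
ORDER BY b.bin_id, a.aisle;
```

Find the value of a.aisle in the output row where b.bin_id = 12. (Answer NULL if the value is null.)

E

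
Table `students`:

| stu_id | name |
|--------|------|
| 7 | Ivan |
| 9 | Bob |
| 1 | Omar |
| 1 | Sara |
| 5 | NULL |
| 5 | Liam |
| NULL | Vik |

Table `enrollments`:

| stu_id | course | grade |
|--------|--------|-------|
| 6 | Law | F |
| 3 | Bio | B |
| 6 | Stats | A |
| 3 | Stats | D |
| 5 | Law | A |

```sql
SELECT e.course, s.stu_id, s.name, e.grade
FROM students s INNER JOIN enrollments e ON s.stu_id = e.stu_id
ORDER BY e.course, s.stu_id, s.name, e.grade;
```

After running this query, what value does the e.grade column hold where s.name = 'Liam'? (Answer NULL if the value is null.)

A

INNER JOIN keeps only pairs where the ON condition holds.
Matching on s.stu_id = e.stu_id. A NULL in a compared column never satisfies the condition.
Matched pairs: 2.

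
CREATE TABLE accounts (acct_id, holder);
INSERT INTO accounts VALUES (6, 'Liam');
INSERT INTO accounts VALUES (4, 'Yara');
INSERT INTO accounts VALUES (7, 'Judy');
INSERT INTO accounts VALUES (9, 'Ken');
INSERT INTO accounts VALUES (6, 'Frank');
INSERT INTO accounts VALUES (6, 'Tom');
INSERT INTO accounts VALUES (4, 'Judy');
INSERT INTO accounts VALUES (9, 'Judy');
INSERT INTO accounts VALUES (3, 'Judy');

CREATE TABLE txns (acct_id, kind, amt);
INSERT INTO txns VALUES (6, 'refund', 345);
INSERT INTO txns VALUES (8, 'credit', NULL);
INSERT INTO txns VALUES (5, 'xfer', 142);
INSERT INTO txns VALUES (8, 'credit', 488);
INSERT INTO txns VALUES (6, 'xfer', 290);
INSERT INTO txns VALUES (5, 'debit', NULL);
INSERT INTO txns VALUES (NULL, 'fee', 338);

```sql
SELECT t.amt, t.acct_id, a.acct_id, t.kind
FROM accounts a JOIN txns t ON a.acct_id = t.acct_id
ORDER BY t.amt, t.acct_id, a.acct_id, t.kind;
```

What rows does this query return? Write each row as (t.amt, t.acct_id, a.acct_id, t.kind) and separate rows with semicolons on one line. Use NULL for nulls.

(290, 6, 6, xfer); (290, 6, 6, xfer); (290, 6, 6, xfer); (345, 6, 6, refund); (345, 6, 6, refund); (345, 6, 6, refund)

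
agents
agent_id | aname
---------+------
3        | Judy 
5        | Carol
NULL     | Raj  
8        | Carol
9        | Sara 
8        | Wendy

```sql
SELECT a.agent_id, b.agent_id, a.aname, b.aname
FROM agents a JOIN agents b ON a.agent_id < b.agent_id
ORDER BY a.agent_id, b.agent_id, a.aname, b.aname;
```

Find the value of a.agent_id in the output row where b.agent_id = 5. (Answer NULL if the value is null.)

3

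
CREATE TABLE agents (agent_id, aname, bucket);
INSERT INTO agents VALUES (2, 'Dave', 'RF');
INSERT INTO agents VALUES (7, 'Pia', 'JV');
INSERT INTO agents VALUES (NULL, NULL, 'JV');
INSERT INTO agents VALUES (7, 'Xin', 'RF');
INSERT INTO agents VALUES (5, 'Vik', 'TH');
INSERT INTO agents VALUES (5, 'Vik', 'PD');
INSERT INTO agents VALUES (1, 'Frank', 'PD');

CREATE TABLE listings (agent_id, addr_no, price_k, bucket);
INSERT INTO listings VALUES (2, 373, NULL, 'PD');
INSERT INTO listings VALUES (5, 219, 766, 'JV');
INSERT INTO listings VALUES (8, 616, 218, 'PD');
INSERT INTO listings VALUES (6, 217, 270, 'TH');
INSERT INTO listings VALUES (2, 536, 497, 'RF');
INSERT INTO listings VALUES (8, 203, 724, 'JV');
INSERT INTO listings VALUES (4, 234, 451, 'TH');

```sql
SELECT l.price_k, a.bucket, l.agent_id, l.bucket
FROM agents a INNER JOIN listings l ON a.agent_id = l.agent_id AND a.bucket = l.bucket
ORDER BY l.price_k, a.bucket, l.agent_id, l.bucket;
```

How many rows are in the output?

INNER JOIN keeps only pairs where the ON condition holds.
Matching on a.agent_id = l.agent_id AND a.bucket = l.bucket. A NULL in a compared column never satisfies the condition.
- a (agent_id=2, bucket=RF) pairs with 1 row(s) of l.
- a (agent_id=7, bucket=JV) has no partner → excluded.
- a (agent_id=NULL, bucket=JV) has no partner → excluded.
- a (agent_id=7, bucket=RF) has no partner → excluded.
- a (agent_id=5, bucket=TH) has no partner → excluded.
- a (agent_id=5, bucket=PD) has no partner → excluded.
- a (agent_id=1, bucket=PD) has no partner → excluded.
Total: 1 rows.

1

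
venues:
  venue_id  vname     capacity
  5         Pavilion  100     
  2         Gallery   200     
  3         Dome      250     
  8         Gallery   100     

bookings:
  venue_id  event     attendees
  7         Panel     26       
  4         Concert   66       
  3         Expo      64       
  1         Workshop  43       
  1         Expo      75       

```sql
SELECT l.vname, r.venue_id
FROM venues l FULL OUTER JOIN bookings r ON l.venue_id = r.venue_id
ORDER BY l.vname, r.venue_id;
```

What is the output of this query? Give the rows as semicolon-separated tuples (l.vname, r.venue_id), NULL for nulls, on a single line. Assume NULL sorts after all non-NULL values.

(Dome, 3); (Gallery, NULL); (Gallery, NULL); (Pavilion, NULL); (NULL, 1); (NULL, 1); (NULL, 4); (NULL, 7)

FULL OUTER JOIN keeps every row from both sides; unmatched rows get NULL for the other side's columns.
Matching on l.venue_id = r.venue_id.
- l (venue_id=5) has no partner → padded with NULL.
- l (venue_id=2) has no partner → padded with NULL.
- l (venue_id=3) pairs with 1 row(s) of r.
- l (venue_id=8) has no partner → padded with NULL.
- plus 4 unmatched r row(s), each kept with NULL l columns.
After projecting and ordering:
l.vname | r.venue_id
Dome | 3
Gallery | NULL
Gallery | NULL
Pavilion | NULL
NULL | 1
NULL | 1
NULL | 4
NULL | 7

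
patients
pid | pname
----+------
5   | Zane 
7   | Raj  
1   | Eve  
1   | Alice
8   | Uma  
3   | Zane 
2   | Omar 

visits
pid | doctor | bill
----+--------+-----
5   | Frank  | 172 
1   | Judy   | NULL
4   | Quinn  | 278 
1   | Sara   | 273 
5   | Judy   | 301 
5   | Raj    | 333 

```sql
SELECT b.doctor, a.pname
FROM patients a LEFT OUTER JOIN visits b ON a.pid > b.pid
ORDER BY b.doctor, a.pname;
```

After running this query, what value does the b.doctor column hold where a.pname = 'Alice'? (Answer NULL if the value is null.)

NULL

LEFT JOIN keeps every row from `patients`; unmatched rows get NULL for `visits`'s columns.
Matching on a.pid > b.pid.
Matched pairs: 19; unmatched a rows kept: 2.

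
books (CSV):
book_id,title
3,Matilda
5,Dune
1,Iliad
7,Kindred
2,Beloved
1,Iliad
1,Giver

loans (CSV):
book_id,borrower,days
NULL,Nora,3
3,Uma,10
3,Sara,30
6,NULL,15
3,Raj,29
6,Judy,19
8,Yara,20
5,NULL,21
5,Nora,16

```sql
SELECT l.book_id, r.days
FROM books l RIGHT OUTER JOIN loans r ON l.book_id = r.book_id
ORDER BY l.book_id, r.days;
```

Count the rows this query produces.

9

RIGHT JOIN keeps every row from `loans`; unmatched rows get NULL for `books`'s columns.
Matching on l.book_id = r.book_id. A NULL in a compared column never satisfies the condition.
Matched pairs: 5; unmatched r rows kept: 4.
Total: 5 matched + 4 padded = 9 rows.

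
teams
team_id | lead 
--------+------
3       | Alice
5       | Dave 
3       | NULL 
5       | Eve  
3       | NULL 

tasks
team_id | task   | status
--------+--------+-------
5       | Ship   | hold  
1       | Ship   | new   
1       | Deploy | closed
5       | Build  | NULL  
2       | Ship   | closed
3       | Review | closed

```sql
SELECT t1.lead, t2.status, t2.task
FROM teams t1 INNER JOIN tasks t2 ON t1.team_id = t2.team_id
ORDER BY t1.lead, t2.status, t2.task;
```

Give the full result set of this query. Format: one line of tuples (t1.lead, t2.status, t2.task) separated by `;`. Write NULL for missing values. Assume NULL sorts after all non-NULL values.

(Alice, closed, Review); (Dave, hold, Ship); (Dave, NULL, Build); (Eve, hold, Ship); (Eve, NULL, Build); (NULL, closed, Review); (NULL, closed, Review)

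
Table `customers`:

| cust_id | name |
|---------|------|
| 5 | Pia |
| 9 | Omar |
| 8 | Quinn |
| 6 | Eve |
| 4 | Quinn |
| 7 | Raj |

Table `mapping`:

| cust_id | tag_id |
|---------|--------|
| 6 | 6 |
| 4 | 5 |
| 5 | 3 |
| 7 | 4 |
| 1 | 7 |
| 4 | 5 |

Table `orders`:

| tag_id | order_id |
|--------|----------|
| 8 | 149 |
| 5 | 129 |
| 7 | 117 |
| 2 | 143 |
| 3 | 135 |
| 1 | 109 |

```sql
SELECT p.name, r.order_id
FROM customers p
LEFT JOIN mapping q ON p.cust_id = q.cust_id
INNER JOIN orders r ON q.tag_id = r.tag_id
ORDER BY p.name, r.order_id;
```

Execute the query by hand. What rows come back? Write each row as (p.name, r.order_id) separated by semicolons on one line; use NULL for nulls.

(Pia, 135); (Quinn, 129); (Quinn, 129)

Evaluate left to right. First `customers p LEFT JOIN mapping q` on cust_id: 7 row(s).
Then INNER JOIN `orders r` on tag_id: keep only rows whose q.tag_id appears in r.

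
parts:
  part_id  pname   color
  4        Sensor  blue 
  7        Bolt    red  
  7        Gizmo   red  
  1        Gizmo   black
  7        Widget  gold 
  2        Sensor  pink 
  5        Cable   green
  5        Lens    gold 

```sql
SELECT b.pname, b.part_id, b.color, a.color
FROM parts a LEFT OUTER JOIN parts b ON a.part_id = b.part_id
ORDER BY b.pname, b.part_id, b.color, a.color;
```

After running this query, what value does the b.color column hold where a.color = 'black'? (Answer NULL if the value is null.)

LEFT JOIN keeps every row from `parts a`; unmatched rows get NULL for `parts b`'s columns.
Matching on a.part_id = b.part_id.
- a[0] part_id=4 → 1 match(es) in b → 1 row(s).
- a[1] part_id=7 → 3 match(es) in b → 3 row(s).
- a[2] part_id=7 → 3 match(es) in b → 3 row(s).
- a[3] part_id=1 → 1 match(es) in b → 1 row(s).
- a[4] part_id=7 → 3 match(es) in b → 3 row(s).
- a[5] part_id=2 → 1 match(es) in b → 1 row(s).
- a[6] part_id=5 → 2 match(es) in b → 2 row(s).
- a[7] part_id=5 → 2 match(es) in b → 2 row(s).

black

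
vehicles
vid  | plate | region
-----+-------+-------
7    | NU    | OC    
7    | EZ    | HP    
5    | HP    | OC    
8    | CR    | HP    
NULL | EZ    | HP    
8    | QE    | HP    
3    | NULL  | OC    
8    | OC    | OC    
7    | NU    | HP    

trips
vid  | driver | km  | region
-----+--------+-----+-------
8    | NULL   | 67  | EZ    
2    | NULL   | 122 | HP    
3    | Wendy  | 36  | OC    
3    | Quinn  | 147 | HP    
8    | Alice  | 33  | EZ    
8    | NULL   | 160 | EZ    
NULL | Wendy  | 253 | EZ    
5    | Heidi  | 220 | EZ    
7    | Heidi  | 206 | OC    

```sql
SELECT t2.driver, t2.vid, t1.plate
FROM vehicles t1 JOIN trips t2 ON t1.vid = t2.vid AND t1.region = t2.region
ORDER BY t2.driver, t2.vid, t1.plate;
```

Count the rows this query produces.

2

INNER JOIN keeps only pairs where the ON condition holds.
Matching on t1.vid = t2.vid AND t1.region = t2.region. A NULL in a compared column never satisfies the condition.
- vid=7, region=OC: 1 matching t2 row(s), so 1 row(s) emitted.
- vid=7, region=HP: no matching t2 row, dropped.
- vid=5, region=OC: no matching t2 row, dropped.
- vid=8, region=HP: no matching t2 row, dropped.
- vid=NULL, region=HP: no matching t2 row, dropped.
- vid=8, region=HP: no matching t2 row, dropped.
- vid=3, region=OC: 1 matching t2 row(s), so 1 row(s) emitted.
- vid=8, region=OC: no matching t2 row, dropped.
- vid=7, region=HP: no matching t2 row, dropped.
Total: 2 rows.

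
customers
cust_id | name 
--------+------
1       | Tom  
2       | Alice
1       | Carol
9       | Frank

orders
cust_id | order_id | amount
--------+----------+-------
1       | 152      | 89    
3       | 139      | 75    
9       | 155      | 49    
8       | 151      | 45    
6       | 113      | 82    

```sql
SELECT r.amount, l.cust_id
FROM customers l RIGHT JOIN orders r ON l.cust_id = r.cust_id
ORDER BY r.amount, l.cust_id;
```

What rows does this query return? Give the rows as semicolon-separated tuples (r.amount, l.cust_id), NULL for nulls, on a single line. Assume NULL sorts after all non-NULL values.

(45, NULL); (49, 9); (75, NULL); (82, NULL); (89, 1); (89, 1)

RIGHT JOIN keeps every row from `orders`; unmatched rows get NULL for `customers`'s columns.
Matching on l.cust_id = r.cust_id.
- cust_id=1: 1 matching r row(s), so 1 row(s) emitted.
- cust_id=2: no matching r row.
- cust_id=1: 1 matching r row(s), so 1 row(s) emitted.
- cust_id=9: 1 matching r row(s), so 1 row(s) emitted.
- 3 row(s) from r found no l partner → padded with NULL.
After projecting and ordering:
r.amount | l.cust_id
45 | NULL
49 | 9
75 | NULL
82 | NULL
89 | 1
89 | 1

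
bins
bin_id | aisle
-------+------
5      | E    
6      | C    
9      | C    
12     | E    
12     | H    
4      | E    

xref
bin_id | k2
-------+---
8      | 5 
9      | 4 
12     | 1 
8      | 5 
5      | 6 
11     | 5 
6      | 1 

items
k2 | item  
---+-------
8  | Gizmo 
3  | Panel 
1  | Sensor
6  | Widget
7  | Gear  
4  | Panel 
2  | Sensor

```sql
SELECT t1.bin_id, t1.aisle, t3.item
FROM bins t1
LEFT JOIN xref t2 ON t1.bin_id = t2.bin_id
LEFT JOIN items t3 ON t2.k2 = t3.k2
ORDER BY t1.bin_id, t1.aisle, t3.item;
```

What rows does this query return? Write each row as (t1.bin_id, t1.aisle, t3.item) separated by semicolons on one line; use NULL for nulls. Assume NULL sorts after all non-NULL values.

Step 1 — t1 LEFT JOIN t2 on bin_id → 6 row(s).
Then LEFT JOIN `items t3` on k2: each of those 6 rows is kept; rows whose t2.k2 has no match in t3 get NULL for t3's columns.

(4, E, NULL); (5, E, Widget); (6, C, Sensor); (9, C, Panel); (12, E, Sensor); (12, H, Sensor)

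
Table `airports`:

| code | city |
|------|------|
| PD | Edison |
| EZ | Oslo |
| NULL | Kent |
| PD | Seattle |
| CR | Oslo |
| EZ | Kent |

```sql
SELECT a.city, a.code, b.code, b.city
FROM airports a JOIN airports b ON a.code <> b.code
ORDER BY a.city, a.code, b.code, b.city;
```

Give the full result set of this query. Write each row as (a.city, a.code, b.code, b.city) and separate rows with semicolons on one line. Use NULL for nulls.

(Edison, PD, CR, Oslo); (Edison, PD, EZ, Kent); (Edison, PD, EZ, Oslo); (Kent, EZ, CR, Oslo); (Kent, EZ, PD, Edison); (Kent, EZ, PD, Seattle); (Oslo, CR, EZ, Kent); (Oslo, CR, EZ, Oslo); (Oslo, CR, PD, Edison); (Oslo, CR, PD, Seattle); (Oslo, EZ, CR, Oslo); (Oslo, EZ, PD, Edison); (Oslo, EZ, PD, Seattle); (Seattle, PD, CR, Oslo); (Seattle, PD, EZ, Kent); (Seattle, PD, EZ, Oslo)

INNER JOIN keeps only pairs where the ON condition holds.
Matching on a.code <> b.code. A NULL in a compared column never satisfies the condition.
- a (code=PD) pairs with 3 row(s) of b.
- a (code=EZ) pairs with 3 row(s) of b.
- a (code=NULL) has no partner → excluded.
- a (code=PD) pairs with 3 row(s) of b.
- a (code=CR) pairs with 4 row(s) of b.
- a (code=EZ) pairs with 3 row(s) of b.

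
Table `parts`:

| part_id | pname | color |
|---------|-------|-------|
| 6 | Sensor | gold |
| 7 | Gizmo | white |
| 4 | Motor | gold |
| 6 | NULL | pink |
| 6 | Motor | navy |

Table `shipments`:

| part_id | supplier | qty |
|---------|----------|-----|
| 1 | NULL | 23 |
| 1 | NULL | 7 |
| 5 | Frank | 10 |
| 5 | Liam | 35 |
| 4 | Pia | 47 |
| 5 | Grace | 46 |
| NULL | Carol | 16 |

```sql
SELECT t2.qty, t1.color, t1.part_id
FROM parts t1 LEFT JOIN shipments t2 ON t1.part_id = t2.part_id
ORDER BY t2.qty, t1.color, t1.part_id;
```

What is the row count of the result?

LEFT JOIN keeps every row from `parts`; unmatched rows get NULL for `shipments`'s columns.
Matching on t1.part_id = t2.part_id. A NULL in a compared column never satisfies the condition.
- part_id=6: no t2 row matches, row kept with t2 columns NULL.
- part_id=7: no t2 row matches, row kept with t2 columns NULL.
- part_id=4: 1 matching t2 row(s), so 1 row(s) emitted.
- part_id=6: no t2 row matches, row kept with t2 columns NULL.
- part_id=6: no t2 row matches, row kept with t2 columns NULL.
Total: 1 matched + 4 padded = 5 rows.

5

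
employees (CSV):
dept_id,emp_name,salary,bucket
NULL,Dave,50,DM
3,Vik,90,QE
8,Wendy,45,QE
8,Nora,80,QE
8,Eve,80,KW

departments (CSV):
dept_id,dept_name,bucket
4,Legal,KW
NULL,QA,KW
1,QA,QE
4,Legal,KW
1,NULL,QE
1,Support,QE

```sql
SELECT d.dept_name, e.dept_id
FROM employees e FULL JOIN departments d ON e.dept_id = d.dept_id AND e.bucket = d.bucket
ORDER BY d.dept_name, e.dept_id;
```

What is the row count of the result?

11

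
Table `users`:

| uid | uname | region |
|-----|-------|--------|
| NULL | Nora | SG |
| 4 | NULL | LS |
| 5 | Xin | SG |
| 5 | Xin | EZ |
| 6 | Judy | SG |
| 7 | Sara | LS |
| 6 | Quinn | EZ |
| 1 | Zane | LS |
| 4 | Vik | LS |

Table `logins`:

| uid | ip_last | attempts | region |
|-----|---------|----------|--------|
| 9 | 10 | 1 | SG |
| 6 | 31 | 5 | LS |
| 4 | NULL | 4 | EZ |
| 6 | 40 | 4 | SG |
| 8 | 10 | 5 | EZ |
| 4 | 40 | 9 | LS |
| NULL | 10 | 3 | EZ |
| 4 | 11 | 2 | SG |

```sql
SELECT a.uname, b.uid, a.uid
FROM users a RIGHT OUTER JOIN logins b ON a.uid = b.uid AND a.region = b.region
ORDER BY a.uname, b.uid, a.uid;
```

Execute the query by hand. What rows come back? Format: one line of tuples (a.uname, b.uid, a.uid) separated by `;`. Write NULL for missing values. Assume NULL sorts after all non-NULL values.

(Judy, 6, 6); (Vik, 4, 4); (NULL, 4, 4); (NULL, 4, NULL); (NULL, 4, NULL); (NULL, 6, NULL); (NULL, 8, NULL); (NULL, 9, NULL); (NULL, NULL, NULL)

RIGHT JOIN keeps every row from `logins`; unmatched rows get NULL for `users`'s columns.
Matching on a.uid = b.uid AND a.region = b.region. A NULL in a compared column never satisfies the condition.
- a row (uid=NULL, region=SG): no match.
- a row (uid=4, region=LS): matches 1 b row(s) → 1 output row(s).
- a row (uid=5, region=SG): no match.
- a row (uid=5, region=EZ): no match.
- a row (uid=6, region=SG): matches 1 b row(s) → 1 output row(s).
- a row (uid=7, region=LS): no match.
- a row (uid=6, region=EZ): no match.
- a row (uid=1, region=LS): no match.
- a row (uid=4, region=LS): matches 1 b row(s) → 1 output row(s).
- plus 6 unmatched b row(s), each kept with NULL a columns.
After projecting and ordering:
a.uname | b.uid | a.uid
Judy | 6 | 6
Vik | 4 | 4
NULL | 4 | 4
NULL | 4 | NULL
NULL | 4 | NULL
NULL | 6 | NULL
NULL | 8 | NULL
NULL | 9 | NULL
NULL | NULL | NULL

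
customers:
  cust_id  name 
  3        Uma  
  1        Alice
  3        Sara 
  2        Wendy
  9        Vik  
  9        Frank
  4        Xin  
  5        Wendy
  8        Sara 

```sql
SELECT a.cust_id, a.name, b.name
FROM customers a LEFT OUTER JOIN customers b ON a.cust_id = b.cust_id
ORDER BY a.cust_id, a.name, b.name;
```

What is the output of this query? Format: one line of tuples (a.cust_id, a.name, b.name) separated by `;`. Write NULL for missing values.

LEFT JOIN keeps every row from `customers a`; unmatched rows get NULL for `customers b`'s columns.
Matching on a.cust_id = b.cust_id.
- cust_id=3: 2 matching b row(s), so 2 row(s) emitted.
- cust_id=1: 1 matching b row(s), so 1 row(s) emitted.
- cust_id=3: 2 matching b row(s), so 2 row(s) emitted.
- cust_id=2: 1 matching b row(s), so 1 row(s) emitted.
- cust_id=9: 2 matching b row(s), so 2 row(s) emitted.
- cust_id=9: 2 matching b row(s), so 2 row(s) emitted.
- cust_id=4: 1 matching b row(s), so 1 row(s) emitted.
- cust_id=5: 1 matching b row(s), so 1 row(s) emitted.
- cust_id=8: 1 matching b row(s), so 1 row(s) emitted.

(1, Alice, Alice); (2, Wendy, Wendy); (3, Sara, Sara); (3, Sara, Uma); (3, Uma, Sara); (3, Uma, Uma); (4, Xin, Xin); (5, Wendy, Wendy); (8, Sara, Sara); (9, Frank, Frank); (9, Frank, Vik); (9, Vik, Frank); (9, Vik, Vik)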